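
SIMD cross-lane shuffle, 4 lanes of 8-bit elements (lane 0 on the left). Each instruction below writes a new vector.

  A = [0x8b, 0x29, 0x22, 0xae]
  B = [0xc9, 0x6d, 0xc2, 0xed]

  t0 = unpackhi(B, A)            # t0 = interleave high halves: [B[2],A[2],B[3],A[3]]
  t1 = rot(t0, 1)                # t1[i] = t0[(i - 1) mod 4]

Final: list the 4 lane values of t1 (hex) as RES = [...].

→ t0 |c2|22|ed|ae|
→ t1 |ae|c2|22|ed|

RES = [ 0xae  0xc2  0x22  0xed ]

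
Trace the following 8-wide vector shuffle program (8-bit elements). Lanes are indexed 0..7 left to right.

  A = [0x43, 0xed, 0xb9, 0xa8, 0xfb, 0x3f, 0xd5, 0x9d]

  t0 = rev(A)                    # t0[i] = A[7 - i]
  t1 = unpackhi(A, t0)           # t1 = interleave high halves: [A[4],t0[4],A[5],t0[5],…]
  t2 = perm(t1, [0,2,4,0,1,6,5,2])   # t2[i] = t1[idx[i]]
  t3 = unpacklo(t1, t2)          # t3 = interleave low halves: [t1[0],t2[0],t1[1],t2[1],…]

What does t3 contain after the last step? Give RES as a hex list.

  t0: 9d d5 3f fb a8 b9 ed 43
  t1: fb a8 3f b9 d5 ed 9d 43
  t2: fb 3f d5 fb a8 9d ed 3f
  t3: fb fb a8 3f 3f d5 b9 fb

RES = [ 0xfb  0xfb  0xa8  0x3f  0x3f  0xd5  0xb9  0xfb ]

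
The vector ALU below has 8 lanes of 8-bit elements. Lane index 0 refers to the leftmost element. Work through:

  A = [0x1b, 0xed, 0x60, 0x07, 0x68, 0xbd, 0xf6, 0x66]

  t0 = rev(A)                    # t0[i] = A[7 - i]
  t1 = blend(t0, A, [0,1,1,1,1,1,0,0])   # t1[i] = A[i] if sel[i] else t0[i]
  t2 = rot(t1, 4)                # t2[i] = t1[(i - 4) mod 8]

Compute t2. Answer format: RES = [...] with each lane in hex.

t0 = [0x66, 0xf6, 0xbd, 0x68, 0x07, 0x60, 0xed, 0x1b]
t1 = [0x66, 0xed, 0x60, 0x07, 0x68, 0xbd, 0xed, 0x1b]
t2 = [0x68, 0xbd, 0xed, 0x1b, 0x66, 0xed, 0x60, 0x07]

RES = [0x68, 0xbd, 0xed, 0x1b, 0x66, 0xed, 0x60, 0x07]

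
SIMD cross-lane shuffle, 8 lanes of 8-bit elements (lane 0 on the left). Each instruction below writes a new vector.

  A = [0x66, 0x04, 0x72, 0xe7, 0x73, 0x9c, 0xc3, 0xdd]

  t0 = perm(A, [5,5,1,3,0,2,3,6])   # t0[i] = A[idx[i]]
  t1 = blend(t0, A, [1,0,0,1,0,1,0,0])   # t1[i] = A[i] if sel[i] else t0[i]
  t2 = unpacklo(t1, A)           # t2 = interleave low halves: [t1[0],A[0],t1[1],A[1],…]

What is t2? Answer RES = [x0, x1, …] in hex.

t0 = [0x9c, 0x9c, 0x04, 0xe7, 0x66, 0x72, 0xe7, 0xc3]
t1 = [0x66, 0x9c, 0x04, 0xe7, 0x66, 0x9c, 0xe7, 0xc3]
t2 = [0x66, 0x66, 0x9c, 0x04, 0x04, 0x72, 0xe7, 0xe7]

RES = [ 0x66  0x66  0x9c  0x04  0x04  0x72  0xe7  0xe7 ]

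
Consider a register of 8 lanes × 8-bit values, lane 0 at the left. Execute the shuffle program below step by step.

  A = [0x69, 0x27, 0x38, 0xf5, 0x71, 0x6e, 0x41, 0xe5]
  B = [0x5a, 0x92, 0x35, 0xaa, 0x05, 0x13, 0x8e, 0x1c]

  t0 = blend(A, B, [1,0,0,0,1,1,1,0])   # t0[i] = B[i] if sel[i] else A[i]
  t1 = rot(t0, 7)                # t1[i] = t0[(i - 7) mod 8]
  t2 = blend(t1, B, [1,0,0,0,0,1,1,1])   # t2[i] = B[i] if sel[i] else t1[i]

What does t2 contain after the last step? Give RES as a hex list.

→ t0 |5a|27|38|f5|05|13|8e|e5|
→ t1 |27|38|f5|05|13|8e|e5|5a|
→ t2 |5a|38|f5|05|13|13|8e|1c|

RES = [0x5a, 0x38, 0xf5, 0x05, 0x13, 0x13, 0x8e, 0x1c]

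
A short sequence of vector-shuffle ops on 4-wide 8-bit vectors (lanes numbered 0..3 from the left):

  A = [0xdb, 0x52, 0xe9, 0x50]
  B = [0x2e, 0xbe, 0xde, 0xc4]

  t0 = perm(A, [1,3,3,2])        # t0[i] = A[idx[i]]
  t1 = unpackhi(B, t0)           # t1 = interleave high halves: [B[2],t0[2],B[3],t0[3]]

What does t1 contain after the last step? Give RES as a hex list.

t0 = [0x52, 0x50, 0x50, 0xe9]
t1 = [0xde, 0x50, 0xc4, 0xe9]

RES = [ 0xde  0x50  0xc4  0xe9 ]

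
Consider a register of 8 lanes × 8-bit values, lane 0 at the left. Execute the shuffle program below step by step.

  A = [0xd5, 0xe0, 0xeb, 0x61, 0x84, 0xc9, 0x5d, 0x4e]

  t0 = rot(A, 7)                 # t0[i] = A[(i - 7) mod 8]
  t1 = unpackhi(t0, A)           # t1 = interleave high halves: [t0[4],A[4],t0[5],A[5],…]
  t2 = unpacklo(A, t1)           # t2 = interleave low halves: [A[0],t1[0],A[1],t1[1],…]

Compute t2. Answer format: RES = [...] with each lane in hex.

  t0: e0 eb 61 84 c9 5d 4e d5
  t1: c9 84 5d c9 4e 5d d5 4e
  t2: d5 c9 e0 84 eb 5d 61 c9

RES = [0xd5, 0xc9, 0xe0, 0x84, 0xeb, 0x5d, 0x61, 0xc9]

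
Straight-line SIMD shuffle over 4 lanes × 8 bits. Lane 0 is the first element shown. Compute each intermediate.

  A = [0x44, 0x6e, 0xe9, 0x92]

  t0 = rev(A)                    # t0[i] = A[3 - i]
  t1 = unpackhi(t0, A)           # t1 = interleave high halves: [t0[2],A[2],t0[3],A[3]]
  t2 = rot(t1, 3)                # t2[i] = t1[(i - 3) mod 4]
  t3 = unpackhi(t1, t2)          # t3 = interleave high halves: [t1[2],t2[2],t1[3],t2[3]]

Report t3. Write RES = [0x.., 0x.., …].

RES = [ 0x44  0x92  0x92  0x6e ]

→ t0 |92|e9|6e|44|
→ t1 |6e|e9|44|92|
→ t2 |e9|44|92|6e|
→ t3 |44|92|92|6e|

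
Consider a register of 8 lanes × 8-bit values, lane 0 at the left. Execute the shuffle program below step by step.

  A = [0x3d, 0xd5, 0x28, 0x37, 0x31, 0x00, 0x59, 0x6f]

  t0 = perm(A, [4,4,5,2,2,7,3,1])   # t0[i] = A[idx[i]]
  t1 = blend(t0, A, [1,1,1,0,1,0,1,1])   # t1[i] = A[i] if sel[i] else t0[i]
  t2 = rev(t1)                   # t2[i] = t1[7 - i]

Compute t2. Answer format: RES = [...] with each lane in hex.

RES = [ 0x6f  0x59  0x6f  0x31  0x28  0x28  0xd5  0x3d ]

t0 = [0x31, 0x31, 0x00, 0x28, 0x28, 0x6f, 0x37, 0xd5]
t1 = [0x3d, 0xd5, 0x28, 0x28, 0x31, 0x6f, 0x59, 0x6f]
t2 = [0x6f, 0x59, 0x6f, 0x31, 0x28, 0x28, 0xd5, 0x3d]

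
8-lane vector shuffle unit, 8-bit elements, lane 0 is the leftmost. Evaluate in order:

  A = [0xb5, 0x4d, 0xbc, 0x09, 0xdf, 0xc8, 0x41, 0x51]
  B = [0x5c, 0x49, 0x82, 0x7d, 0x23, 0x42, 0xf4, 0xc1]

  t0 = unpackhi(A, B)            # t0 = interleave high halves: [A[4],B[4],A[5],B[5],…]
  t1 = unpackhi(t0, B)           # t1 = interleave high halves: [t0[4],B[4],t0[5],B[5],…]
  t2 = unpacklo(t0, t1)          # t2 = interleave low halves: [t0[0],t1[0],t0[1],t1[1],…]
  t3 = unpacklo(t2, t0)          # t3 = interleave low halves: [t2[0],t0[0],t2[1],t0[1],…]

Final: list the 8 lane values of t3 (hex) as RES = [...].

t0 = [0xdf, 0x23, 0xc8, 0x42, 0x41, 0xf4, 0x51, 0xc1]
t1 = [0x41, 0x23, 0xf4, 0x42, 0x51, 0xf4, 0xc1, 0xc1]
t2 = [0xdf, 0x41, 0x23, 0x23, 0xc8, 0xf4, 0x42, 0x42]
t3 = [0xdf, 0xdf, 0x41, 0x23, 0x23, 0xc8, 0x23, 0x42]

RES = [ 0xdf  0xdf  0x41  0x23  0x23  0xc8  0x23  0x42 ]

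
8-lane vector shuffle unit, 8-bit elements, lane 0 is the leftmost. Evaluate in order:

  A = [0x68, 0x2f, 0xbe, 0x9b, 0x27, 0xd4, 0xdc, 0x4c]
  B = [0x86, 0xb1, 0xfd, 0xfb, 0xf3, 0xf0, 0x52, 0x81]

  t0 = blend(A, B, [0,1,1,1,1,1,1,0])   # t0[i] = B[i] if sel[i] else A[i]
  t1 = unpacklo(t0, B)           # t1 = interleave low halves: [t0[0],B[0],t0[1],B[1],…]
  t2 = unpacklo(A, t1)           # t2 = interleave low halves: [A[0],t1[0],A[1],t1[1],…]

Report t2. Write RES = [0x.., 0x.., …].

RES = [0x68, 0x68, 0x2f, 0x86, 0xbe, 0xb1, 0x9b, 0xb1]

  t0: 68 b1 fd fb f3 f0 52 4c
  t1: 68 86 b1 b1 fd fd fb fb
  t2: 68 68 2f 86 be b1 9b b1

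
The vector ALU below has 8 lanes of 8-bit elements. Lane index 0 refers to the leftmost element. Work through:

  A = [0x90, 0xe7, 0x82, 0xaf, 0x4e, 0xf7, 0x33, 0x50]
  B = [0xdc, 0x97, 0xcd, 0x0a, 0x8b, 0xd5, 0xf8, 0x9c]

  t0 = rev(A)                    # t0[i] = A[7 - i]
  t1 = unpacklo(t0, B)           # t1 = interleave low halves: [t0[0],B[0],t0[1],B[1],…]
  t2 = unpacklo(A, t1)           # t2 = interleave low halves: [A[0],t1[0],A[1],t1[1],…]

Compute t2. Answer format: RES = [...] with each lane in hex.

RES = [ 0x90  0x50  0xe7  0xdc  0x82  0x33  0xaf  0x97 ]

  t0: 50 33 f7 4e af 82 e7 90
  t1: 50 dc 33 97 f7 cd 4e 0a
  t2: 90 50 e7 dc 82 33 af 97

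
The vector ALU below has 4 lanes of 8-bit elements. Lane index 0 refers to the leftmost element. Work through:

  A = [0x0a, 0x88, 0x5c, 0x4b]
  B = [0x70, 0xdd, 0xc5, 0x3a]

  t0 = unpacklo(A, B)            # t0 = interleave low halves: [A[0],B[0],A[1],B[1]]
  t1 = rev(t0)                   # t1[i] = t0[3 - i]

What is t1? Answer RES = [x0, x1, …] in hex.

RES = [0xdd, 0x88, 0x70, 0x0a]

  t0: 0a 70 88 dd
  t1: dd 88 70 0a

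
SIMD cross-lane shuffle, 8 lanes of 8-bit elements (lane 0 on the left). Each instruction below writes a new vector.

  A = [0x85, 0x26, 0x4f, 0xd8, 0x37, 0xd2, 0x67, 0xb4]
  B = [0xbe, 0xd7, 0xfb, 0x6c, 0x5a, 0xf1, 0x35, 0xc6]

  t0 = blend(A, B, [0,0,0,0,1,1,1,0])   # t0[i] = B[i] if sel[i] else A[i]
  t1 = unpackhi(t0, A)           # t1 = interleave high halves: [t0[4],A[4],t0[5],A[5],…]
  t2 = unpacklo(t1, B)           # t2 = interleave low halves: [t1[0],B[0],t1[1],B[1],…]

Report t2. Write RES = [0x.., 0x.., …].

RES = [0x5a, 0xbe, 0x37, 0xd7, 0xf1, 0xfb, 0xd2, 0x6c]

t0 = [0x85, 0x26, 0x4f, 0xd8, 0x5a, 0xf1, 0x35, 0xb4]
t1 = [0x5a, 0x37, 0xf1, 0xd2, 0x35, 0x67, 0xb4, 0xb4]
t2 = [0x5a, 0xbe, 0x37, 0xd7, 0xf1, 0xfb, 0xd2, 0x6c]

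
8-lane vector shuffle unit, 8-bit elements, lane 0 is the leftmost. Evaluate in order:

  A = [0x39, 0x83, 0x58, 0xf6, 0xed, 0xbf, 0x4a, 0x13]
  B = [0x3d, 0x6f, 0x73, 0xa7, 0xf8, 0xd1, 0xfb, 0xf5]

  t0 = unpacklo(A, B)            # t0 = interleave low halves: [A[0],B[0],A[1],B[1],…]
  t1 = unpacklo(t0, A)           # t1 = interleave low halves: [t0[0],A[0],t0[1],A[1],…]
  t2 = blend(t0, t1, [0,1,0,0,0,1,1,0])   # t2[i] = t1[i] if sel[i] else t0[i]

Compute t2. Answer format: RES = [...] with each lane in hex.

RES = [0x39, 0x39, 0x83, 0x6f, 0x58, 0x58, 0x6f, 0xa7]

  t0: 39 3d 83 6f 58 73 f6 a7
  t1: 39 39 3d 83 83 58 6f f6
  t2: 39 39 83 6f 58 58 6f a7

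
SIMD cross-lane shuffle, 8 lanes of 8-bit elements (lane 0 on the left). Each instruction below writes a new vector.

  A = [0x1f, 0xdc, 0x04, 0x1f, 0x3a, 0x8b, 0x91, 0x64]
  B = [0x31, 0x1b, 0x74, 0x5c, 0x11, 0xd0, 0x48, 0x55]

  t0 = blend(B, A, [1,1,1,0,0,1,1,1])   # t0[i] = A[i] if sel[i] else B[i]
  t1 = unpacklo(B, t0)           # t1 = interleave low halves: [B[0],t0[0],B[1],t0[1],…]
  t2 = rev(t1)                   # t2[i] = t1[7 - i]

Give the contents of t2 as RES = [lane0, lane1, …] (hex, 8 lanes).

RES = [0x5c, 0x5c, 0x04, 0x74, 0xdc, 0x1b, 0x1f, 0x31]

t0 = [0x1f, 0xdc, 0x04, 0x5c, 0x11, 0x8b, 0x91, 0x64]
t1 = [0x31, 0x1f, 0x1b, 0xdc, 0x74, 0x04, 0x5c, 0x5c]
t2 = [0x5c, 0x5c, 0x04, 0x74, 0xdc, 0x1b, 0x1f, 0x31]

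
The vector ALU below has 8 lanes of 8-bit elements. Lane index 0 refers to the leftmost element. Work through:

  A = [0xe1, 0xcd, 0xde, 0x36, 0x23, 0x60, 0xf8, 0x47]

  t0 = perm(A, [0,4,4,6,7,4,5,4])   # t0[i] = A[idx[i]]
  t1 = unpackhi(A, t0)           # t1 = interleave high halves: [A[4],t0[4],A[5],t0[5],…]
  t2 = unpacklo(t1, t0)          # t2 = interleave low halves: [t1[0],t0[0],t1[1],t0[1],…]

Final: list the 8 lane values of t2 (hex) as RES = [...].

→ t0 |e1|23|23|f8|47|23|60|23|
→ t1 |23|47|60|23|f8|60|47|23|
→ t2 |23|e1|47|23|60|23|23|f8|

RES = [0x23, 0xe1, 0x47, 0x23, 0x60, 0x23, 0x23, 0xf8]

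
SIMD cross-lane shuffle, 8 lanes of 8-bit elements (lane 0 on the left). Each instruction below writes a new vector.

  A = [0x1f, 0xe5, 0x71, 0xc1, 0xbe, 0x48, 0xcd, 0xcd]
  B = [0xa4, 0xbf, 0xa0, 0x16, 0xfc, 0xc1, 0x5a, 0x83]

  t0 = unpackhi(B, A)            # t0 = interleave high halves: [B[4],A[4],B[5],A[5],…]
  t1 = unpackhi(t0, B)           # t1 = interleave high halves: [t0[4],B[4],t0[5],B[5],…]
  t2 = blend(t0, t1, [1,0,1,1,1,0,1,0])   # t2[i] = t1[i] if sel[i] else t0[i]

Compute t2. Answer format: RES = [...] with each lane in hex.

  t0: fc be c1 48 5a cd 83 cd
  t1: 5a fc cd c1 83 5a cd 83
  t2: 5a be cd c1 83 cd cd cd

RES = [ 0x5a  0xbe  0xcd  0xc1  0x83  0xcd  0xcd  0xcd ]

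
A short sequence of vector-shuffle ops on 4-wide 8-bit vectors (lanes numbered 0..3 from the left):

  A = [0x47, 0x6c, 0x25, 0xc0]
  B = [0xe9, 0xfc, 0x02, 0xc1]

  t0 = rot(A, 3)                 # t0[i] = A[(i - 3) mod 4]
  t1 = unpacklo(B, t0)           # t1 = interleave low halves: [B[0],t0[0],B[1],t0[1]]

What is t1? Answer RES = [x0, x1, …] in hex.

RES = [ 0xe9  0x6c  0xfc  0x25 ]

t0 = [0x6c, 0x25, 0xc0, 0x47]
t1 = [0xe9, 0x6c, 0xfc, 0x25]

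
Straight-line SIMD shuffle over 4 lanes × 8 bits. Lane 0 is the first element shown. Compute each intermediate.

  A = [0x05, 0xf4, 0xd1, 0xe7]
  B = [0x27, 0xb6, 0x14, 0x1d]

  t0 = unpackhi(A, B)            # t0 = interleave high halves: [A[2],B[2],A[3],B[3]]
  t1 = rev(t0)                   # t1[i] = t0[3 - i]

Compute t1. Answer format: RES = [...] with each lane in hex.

RES = [0x1d, 0xe7, 0x14, 0xd1]

→ t0 |d1|14|e7|1d|
→ t1 |1d|e7|14|d1|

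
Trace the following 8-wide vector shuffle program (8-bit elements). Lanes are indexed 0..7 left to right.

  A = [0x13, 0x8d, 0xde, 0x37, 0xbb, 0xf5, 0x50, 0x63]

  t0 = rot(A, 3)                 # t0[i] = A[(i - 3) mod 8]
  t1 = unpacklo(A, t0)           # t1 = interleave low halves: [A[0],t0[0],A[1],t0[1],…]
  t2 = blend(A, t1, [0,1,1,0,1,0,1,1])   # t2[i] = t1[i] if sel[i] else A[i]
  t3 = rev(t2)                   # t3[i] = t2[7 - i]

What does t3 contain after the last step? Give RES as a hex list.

t0 = [0xf5, 0x50, 0x63, 0x13, 0x8d, 0xde, 0x37, 0xbb]
t1 = [0x13, 0xf5, 0x8d, 0x50, 0xde, 0x63, 0x37, 0x13]
t2 = [0x13, 0xf5, 0x8d, 0x37, 0xde, 0xf5, 0x37, 0x13]
t3 = [0x13, 0x37, 0xf5, 0xde, 0x37, 0x8d, 0xf5, 0x13]

RES = [0x13, 0x37, 0xf5, 0xde, 0x37, 0x8d, 0xf5, 0x13]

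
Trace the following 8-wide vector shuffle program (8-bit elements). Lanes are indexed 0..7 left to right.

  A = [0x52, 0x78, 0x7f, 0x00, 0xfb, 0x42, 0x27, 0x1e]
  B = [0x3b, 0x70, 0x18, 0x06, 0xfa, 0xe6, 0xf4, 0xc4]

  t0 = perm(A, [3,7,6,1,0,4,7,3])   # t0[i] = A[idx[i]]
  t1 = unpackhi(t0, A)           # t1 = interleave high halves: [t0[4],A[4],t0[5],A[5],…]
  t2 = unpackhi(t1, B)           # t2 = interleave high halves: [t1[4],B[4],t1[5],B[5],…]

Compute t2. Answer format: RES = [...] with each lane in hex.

→ t0 |00|1e|27|78|52|fb|1e|00|
→ t1 |52|fb|fb|42|1e|27|00|1e|
→ t2 |1e|fa|27|e6|00|f4|1e|c4|

RES = [ 0x1e  0xfa  0x27  0xe6  0x00  0xf4  0x1e  0xc4 ]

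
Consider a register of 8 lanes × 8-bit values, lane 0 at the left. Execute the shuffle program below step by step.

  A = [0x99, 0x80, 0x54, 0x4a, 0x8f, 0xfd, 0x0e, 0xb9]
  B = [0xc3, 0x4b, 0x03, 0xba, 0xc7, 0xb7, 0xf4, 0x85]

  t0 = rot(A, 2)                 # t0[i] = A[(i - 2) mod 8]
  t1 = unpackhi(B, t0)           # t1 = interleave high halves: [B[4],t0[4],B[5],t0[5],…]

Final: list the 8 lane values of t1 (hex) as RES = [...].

RES = [0xc7, 0x54, 0xb7, 0x4a, 0xf4, 0x8f, 0x85, 0xfd]

  t0: 0e b9 99 80 54 4a 8f fd
  t1: c7 54 b7 4a f4 8f 85 fd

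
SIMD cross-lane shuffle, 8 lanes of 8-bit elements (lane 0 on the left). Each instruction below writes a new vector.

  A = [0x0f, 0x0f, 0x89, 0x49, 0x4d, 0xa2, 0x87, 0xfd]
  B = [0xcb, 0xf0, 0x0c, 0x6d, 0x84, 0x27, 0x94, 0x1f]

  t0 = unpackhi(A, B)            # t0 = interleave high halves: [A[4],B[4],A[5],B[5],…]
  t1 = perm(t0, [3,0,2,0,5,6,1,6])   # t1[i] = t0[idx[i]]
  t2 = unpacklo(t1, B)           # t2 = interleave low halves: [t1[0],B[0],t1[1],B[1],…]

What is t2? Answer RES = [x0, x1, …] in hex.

→ t0 |4d|84|a2|27|87|94|fd|1f|
→ t1 |27|4d|a2|4d|94|fd|84|fd|
→ t2 |27|cb|4d|f0|a2|0c|4d|6d|

RES = [ 0x27  0xcb  0x4d  0xf0  0xa2  0x0c  0x4d  0x6d ]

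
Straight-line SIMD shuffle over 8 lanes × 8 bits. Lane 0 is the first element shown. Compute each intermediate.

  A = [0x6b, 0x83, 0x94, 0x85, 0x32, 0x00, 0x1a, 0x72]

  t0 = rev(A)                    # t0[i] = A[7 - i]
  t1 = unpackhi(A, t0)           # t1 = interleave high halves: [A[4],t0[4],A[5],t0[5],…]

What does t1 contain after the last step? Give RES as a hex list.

RES = [ 0x32  0x85  0x00  0x94  0x1a  0x83  0x72  0x6b ]

→ t0 |72|1a|00|32|85|94|83|6b|
→ t1 |32|85|00|94|1a|83|72|6b|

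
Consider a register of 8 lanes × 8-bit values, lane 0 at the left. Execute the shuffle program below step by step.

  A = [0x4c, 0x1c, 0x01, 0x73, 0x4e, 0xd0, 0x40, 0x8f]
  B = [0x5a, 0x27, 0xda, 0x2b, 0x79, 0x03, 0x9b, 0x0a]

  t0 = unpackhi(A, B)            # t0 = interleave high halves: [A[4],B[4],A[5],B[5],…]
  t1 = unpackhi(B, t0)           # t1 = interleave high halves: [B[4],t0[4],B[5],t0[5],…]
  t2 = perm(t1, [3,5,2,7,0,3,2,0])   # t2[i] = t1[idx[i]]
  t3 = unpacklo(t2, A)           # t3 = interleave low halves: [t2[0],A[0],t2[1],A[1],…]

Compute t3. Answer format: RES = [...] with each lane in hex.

t0 = [0x4e, 0x79, 0xd0, 0x03, 0x40, 0x9b, 0x8f, 0x0a]
t1 = [0x79, 0x40, 0x03, 0x9b, 0x9b, 0x8f, 0x0a, 0x0a]
t2 = [0x9b, 0x8f, 0x03, 0x0a, 0x79, 0x9b, 0x03, 0x79]
t3 = [0x9b, 0x4c, 0x8f, 0x1c, 0x03, 0x01, 0x0a, 0x73]

RES = [0x9b, 0x4c, 0x8f, 0x1c, 0x03, 0x01, 0x0a, 0x73]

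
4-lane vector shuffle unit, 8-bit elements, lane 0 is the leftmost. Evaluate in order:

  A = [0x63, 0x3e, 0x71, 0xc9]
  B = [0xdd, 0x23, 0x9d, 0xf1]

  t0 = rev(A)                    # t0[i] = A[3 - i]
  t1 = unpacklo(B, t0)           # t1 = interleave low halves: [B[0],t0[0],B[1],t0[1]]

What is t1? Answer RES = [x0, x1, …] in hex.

t0 = [0xc9, 0x71, 0x3e, 0x63]
t1 = [0xdd, 0xc9, 0x23, 0x71]

RES = [ 0xdd  0xc9  0x23  0x71 ]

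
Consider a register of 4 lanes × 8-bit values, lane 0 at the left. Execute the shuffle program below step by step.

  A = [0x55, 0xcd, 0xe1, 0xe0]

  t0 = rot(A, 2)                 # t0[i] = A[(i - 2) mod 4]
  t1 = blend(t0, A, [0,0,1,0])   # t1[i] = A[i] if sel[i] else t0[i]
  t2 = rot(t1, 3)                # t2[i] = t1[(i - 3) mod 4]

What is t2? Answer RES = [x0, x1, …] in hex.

  t0: e1 e0 55 cd
  t1: e1 e0 e1 cd
  t2: e0 e1 cd e1

RES = [ 0xe0  0xe1  0xcd  0xe1 ]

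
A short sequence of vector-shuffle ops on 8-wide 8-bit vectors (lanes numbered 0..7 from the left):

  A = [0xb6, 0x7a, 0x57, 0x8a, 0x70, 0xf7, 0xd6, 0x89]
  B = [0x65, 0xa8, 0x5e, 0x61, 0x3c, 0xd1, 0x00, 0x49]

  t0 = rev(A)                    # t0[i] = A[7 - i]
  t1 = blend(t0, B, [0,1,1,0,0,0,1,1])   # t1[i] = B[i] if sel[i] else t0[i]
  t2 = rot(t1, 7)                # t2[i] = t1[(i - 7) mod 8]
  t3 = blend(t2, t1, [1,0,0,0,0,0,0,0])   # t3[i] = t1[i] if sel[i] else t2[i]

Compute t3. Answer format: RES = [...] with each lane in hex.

RES = [0x89, 0x5e, 0x70, 0x8a, 0x57, 0x00, 0x49, 0x89]

→ t0 |89|d6|f7|70|8a|57|7a|b6|
→ t1 |89|a8|5e|70|8a|57|00|49|
→ t2 |a8|5e|70|8a|57|00|49|89|
→ t3 |89|5e|70|8a|57|00|49|89|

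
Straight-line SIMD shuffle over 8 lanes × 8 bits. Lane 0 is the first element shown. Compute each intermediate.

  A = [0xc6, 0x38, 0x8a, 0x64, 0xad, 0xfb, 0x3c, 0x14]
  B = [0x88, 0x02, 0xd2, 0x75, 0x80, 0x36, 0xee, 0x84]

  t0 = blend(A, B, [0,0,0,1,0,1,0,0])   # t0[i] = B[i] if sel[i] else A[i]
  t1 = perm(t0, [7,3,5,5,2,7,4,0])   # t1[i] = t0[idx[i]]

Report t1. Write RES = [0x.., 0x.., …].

t0 = [0xc6, 0x38, 0x8a, 0x75, 0xad, 0x36, 0x3c, 0x14]
t1 = [0x14, 0x75, 0x36, 0x36, 0x8a, 0x14, 0xad, 0xc6]

RES = [0x14, 0x75, 0x36, 0x36, 0x8a, 0x14, 0xad, 0xc6]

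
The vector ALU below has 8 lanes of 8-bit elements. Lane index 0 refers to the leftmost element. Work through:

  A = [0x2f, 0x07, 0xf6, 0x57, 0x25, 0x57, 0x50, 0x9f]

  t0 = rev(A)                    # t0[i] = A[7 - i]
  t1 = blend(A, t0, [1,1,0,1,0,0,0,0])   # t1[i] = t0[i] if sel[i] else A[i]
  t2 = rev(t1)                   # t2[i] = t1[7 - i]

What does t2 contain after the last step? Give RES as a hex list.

RES = [0x9f, 0x50, 0x57, 0x25, 0x25, 0xf6, 0x50, 0x9f]

  t0: 9f 50 57 25 57 f6 07 2f
  t1: 9f 50 f6 25 25 57 50 9f
  t2: 9f 50 57 25 25 f6 50 9f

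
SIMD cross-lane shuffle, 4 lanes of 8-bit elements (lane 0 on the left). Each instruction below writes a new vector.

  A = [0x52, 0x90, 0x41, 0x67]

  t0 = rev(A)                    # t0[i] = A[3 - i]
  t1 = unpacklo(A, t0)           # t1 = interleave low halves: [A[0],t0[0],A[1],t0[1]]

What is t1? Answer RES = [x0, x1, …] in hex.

→ t0 |67|41|90|52|
→ t1 |52|67|90|41|

RES = [0x52, 0x67, 0x90, 0x41]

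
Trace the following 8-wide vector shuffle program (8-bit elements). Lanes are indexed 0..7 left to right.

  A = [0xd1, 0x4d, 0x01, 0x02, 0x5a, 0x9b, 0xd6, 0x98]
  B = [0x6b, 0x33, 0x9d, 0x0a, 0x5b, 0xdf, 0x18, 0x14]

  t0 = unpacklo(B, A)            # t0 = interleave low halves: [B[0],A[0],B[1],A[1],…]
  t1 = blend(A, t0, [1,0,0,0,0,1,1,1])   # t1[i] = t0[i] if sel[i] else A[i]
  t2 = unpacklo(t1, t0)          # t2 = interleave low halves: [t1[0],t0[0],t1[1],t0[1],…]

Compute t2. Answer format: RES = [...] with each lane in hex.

RES = [0x6b, 0x6b, 0x4d, 0xd1, 0x01, 0x33, 0x02, 0x4d]

t0 = [0x6b, 0xd1, 0x33, 0x4d, 0x9d, 0x01, 0x0a, 0x02]
t1 = [0x6b, 0x4d, 0x01, 0x02, 0x5a, 0x01, 0x0a, 0x02]
t2 = [0x6b, 0x6b, 0x4d, 0xd1, 0x01, 0x33, 0x02, 0x4d]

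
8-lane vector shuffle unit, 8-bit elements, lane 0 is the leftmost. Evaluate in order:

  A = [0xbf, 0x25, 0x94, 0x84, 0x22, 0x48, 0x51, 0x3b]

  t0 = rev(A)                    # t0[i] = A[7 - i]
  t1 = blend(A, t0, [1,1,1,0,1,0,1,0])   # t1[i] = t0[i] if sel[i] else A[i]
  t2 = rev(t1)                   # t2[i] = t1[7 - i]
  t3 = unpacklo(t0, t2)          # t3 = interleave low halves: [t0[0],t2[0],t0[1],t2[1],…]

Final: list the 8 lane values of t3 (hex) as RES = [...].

t0 = [0x3b, 0x51, 0x48, 0x22, 0x84, 0x94, 0x25, 0xbf]
t1 = [0x3b, 0x51, 0x48, 0x84, 0x84, 0x48, 0x25, 0x3b]
t2 = [0x3b, 0x25, 0x48, 0x84, 0x84, 0x48, 0x51, 0x3b]
t3 = [0x3b, 0x3b, 0x51, 0x25, 0x48, 0x48, 0x22, 0x84]

RES = [0x3b, 0x3b, 0x51, 0x25, 0x48, 0x48, 0x22, 0x84]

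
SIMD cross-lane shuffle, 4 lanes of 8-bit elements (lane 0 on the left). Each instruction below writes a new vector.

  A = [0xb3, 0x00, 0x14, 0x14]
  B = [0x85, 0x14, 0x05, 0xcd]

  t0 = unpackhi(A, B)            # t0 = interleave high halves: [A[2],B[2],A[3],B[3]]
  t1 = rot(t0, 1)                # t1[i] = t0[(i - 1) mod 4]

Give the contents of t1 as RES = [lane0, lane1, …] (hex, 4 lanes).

RES = [ 0xcd  0x14  0x05  0x14 ]

→ t0 |14|05|14|cd|
→ t1 |cd|14|05|14|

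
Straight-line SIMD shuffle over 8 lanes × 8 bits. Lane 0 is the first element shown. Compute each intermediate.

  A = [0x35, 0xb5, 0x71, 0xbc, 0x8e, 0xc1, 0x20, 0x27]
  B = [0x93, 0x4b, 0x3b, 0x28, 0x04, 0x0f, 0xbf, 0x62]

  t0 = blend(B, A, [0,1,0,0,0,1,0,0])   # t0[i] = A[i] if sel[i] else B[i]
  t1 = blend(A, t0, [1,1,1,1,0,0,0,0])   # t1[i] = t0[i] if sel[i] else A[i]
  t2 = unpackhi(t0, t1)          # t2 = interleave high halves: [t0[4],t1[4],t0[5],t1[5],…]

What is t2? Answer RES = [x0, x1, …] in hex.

→ t0 |93|b5|3b|28|04|c1|bf|62|
→ t1 |93|b5|3b|28|8e|c1|20|27|
→ t2 |04|8e|c1|c1|bf|20|62|27|

RES = [0x04, 0x8e, 0xc1, 0xc1, 0xbf, 0x20, 0x62, 0x27]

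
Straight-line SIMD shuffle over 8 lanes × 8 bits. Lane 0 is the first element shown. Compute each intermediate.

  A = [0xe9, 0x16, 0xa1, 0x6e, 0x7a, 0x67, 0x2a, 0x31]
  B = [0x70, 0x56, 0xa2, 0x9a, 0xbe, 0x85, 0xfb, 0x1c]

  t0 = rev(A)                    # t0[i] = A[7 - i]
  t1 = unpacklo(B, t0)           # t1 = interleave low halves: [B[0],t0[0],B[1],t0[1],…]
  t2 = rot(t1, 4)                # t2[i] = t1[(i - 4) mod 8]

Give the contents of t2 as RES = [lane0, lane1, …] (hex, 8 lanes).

  t0: 31 2a 67 7a 6e a1 16 e9
  t1: 70 31 56 2a a2 67 9a 7a
  t2: a2 67 9a 7a 70 31 56 2a

RES = [ 0xa2  0x67  0x9a  0x7a  0x70  0x31  0x56  0x2a ]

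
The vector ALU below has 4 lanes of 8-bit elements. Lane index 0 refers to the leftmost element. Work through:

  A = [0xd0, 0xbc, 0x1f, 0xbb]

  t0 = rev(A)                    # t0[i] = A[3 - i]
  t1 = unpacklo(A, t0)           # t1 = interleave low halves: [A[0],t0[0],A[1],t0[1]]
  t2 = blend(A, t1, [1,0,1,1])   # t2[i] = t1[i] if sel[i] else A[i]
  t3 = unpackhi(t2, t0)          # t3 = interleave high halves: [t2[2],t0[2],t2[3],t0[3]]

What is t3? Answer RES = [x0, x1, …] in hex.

t0 = [0xbb, 0x1f, 0xbc, 0xd0]
t1 = [0xd0, 0xbb, 0xbc, 0x1f]
t2 = [0xd0, 0xbc, 0xbc, 0x1f]
t3 = [0xbc, 0xbc, 0x1f, 0xd0]

RES = [0xbc, 0xbc, 0x1f, 0xd0]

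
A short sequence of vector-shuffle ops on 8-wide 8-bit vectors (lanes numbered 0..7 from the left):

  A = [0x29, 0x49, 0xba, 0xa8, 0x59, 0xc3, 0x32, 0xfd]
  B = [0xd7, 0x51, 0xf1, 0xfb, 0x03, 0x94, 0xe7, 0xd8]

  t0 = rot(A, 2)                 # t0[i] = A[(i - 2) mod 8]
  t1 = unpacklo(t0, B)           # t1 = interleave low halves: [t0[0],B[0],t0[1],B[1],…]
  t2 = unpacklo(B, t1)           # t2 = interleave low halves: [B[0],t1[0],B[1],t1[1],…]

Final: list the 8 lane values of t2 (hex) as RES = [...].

t0 = [0x32, 0xfd, 0x29, 0x49, 0xba, 0xa8, 0x59, 0xc3]
t1 = [0x32, 0xd7, 0xfd, 0x51, 0x29, 0xf1, 0x49, 0xfb]
t2 = [0xd7, 0x32, 0x51, 0xd7, 0xf1, 0xfd, 0xfb, 0x51]

RES = [0xd7, 0x32, 0x51, 0xd7, 0xf1, 0xfd, 0xfb, 0x51]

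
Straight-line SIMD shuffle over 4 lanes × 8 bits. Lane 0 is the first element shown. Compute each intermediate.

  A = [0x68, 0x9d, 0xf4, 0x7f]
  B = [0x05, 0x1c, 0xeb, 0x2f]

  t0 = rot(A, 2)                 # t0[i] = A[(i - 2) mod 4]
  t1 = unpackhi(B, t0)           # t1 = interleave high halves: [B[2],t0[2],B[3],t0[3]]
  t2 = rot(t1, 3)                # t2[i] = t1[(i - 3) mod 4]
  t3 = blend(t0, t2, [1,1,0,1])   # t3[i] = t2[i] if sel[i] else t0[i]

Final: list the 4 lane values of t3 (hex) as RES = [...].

RES = [0x68, 0x2f, 0x68, 0xeb]

t0 = [0xf4, 0x7f, 0x68, 0x9d]
t1 = [0xeb, 0x68, 0x2f, 0x9d]
t2 = [0x68, 0x2f, 0x9d, 0xeb]
t3 = [0x68, 0x2f, 0x68, 0xeb]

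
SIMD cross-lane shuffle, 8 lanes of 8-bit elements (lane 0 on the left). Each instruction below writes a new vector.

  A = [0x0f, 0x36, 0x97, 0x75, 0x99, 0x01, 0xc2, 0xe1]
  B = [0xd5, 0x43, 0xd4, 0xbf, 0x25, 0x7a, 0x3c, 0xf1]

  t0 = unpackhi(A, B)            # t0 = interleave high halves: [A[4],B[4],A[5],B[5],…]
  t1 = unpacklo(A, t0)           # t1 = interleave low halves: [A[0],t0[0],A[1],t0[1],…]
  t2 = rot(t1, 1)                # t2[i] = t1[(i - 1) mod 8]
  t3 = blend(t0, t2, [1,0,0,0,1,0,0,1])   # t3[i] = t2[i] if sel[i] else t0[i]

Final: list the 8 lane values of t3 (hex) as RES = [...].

RES = [0x7a, 0x25, 0x01, 0x7a, 0x25, 0x3c, 0xe1, 0x75]

→ t0 |99|25|01|7a|c2|3c|e1|f1|
→ t1 |0f|99|36|25|97|01|75|7a|
→ t2 |7a|0f|99|36|25|97|01|75|
→ t3 |7a|25|01|7a|25|3c|e1|75|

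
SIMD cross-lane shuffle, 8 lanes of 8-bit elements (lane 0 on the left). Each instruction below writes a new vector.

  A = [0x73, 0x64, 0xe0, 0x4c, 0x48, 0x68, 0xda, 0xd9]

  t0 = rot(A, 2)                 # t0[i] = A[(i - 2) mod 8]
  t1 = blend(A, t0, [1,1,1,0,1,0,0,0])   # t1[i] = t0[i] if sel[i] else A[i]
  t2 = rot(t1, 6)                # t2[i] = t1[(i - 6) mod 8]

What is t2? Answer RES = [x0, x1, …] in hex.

t0 = [0xda, 0xd9, 0x73, 0x64, 0xe0, 0x4c, 0x48, 0x68]
t1 = [0xda, 0xd9, 0x73, 0x4c, 0xe0, 0x68, 0xda, 0xd9]
t2 = [0x73, 0x4c, 0xe0, 0x68, 0xda, 0xd9, 0xda, 0xd9]

RES = [0x73, 0x4c, 0xe0, 0x68, 0xda, 0xd9, 0xda, 0xd9]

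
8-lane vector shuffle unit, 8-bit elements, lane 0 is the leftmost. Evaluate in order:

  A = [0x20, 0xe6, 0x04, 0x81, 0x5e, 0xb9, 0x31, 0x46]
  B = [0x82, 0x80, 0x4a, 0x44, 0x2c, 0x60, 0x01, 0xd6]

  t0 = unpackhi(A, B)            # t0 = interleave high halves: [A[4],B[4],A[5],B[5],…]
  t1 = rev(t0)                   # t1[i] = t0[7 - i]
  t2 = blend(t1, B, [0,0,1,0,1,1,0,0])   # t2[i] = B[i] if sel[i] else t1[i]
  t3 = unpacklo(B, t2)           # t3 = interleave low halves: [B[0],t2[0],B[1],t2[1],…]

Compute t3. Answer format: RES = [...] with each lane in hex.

RES = [ 0x82  0xd6  0x80  0x46  0x4a  0x4a  0x44  0x31 ]

  t0: 5e 2c b9 60 31 01 46 d6
  t1: d6 46 01 31 60 b9 2c 5e
  t2: d6 46 4a 31 2c 60 2c 5e
  t3: 82 d6 80 46 4a 4a 44 31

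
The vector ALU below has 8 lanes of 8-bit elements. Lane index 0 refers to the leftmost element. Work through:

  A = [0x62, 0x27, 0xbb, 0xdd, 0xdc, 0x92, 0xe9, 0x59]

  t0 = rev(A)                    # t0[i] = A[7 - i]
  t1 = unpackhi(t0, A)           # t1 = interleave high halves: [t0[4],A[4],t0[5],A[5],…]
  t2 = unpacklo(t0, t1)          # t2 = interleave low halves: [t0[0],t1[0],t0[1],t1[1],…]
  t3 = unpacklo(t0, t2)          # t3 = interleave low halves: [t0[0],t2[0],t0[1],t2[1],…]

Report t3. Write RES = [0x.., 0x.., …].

RES = [0x59, 0x59, 0xe9, 0xdd, 0x92, 0xe9, 0xdc, 0xdc]

→ t0 |59|e9|92|dc|dd|bb|27|62|
→ t1 |dd|dc|bb|92|27|e9|62|59|
→ t2 |59|dd|e9|dc|92|bb|dc|92|
→ t3 |59|59|e9|dd|92|e9|dc|dc|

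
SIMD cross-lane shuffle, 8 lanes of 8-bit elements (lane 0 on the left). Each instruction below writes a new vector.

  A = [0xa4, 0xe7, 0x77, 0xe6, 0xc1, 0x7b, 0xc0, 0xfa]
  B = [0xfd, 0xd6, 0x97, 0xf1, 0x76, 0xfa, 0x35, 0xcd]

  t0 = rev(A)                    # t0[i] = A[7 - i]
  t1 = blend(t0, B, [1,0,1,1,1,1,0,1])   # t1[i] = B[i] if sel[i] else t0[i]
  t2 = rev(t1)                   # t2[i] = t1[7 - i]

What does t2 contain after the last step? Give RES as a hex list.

  t0: fa c0 7b c1 e6 77 e7 a4
  t1: fd c0 97 f1 76 fa e7 cd
  t2: cd e7 fa 76 f1 97 c0 fd

RES = [ 0xcd  0xe7  0xfa  0x76  0xf1  0x97  0xc0  0xfd ]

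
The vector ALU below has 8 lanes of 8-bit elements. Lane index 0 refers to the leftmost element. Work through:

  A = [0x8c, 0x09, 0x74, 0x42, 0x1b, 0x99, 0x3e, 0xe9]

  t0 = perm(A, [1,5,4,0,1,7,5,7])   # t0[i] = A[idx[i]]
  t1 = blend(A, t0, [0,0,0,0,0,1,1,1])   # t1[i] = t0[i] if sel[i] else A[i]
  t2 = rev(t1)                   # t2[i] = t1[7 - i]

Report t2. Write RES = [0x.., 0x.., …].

→ t0 |09|99|1b|8c|09|e9|99|e9|
→ t1 |8c|09|74|42|1b|e9|99|e9|
→ t2 |e9|99|e9|1b|42|74|09|8c|

RES = [ 0xe9  0x99  0xe9  0x1b  0x42  0x74  0x09  0x8c ]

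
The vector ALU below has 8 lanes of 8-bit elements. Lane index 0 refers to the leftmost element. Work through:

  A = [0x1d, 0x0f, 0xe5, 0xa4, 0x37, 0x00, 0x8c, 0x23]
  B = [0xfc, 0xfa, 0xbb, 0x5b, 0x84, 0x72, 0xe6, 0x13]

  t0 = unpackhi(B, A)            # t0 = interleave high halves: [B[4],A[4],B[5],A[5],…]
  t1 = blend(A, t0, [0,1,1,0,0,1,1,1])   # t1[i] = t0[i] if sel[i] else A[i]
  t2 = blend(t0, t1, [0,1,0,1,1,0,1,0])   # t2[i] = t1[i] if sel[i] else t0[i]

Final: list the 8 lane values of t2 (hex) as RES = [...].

  t0: 84 37 72 00 e6 8c 13 23
  t1: 1d 37 72 a4 37 8c 13 23
  t2: 84 37 72 a4 37 8c 13 23

RES = [0x84, 0x37, 0x72, 0xa4, 0x37, 0x8c, 0x13, 0x23]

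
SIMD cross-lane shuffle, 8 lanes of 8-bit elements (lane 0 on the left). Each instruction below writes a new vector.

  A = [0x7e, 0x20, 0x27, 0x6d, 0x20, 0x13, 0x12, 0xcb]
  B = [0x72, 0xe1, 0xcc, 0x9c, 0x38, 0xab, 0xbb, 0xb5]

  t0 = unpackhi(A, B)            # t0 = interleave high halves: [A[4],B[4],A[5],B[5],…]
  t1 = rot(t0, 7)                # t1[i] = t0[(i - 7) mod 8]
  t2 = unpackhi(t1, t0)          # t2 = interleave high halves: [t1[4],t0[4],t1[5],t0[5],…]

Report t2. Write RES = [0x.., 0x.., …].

→ t0 |20|38|13|ab|12|bb|cb|b5|
→ t1 |38|13|ab|12|bb|cb|b5|20|
→ t2 |bb|12|cb|bb|b5|cb|20|b5|

RES = [0xbb, 0x12, 0xcb, 0xbb, 0xb5, 0xcb, 0x20, 0xb5]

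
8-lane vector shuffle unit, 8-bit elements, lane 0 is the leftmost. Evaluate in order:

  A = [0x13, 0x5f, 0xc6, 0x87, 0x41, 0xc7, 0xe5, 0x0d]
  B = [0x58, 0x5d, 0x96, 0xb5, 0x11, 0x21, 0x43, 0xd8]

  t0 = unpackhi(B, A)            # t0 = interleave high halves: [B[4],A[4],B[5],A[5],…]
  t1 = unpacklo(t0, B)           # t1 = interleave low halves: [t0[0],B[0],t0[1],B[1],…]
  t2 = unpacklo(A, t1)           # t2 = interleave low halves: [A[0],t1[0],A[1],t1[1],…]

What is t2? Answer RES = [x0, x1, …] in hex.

→ t0 |11|41|21|c7|43|e5|d8|0d|
→ t1 |11|58|41|5d|21|96|c7|b5|
→ t2 |13|11|5f|58|c6|41|87|5d|

RES = [0x13, 0x11, 0x5f, 0x58, 0xc6, 0x41, 0x87, 0x5d]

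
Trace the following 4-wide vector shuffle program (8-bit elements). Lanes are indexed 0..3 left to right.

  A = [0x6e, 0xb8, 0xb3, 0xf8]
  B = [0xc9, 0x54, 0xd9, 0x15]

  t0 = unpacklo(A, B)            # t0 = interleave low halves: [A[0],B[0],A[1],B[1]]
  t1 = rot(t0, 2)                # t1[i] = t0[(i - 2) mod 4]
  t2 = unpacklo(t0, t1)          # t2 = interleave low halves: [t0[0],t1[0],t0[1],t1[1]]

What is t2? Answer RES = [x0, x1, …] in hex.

RES = [0x6e, 0xb8, 0xc9, 0x54]

  t0: 6e c9 b8 54
  t1: b8 54 6e c9
  t2: 6e b8 c9 54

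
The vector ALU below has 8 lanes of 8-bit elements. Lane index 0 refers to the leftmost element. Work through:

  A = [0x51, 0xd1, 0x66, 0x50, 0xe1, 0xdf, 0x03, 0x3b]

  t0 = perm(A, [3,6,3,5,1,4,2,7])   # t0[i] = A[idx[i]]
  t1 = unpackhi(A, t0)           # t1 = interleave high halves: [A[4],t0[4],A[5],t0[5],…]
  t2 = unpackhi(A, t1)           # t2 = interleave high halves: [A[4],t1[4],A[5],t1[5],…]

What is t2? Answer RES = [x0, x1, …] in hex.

→ t0 |50|03|50|df|d1|e1|66|3b|
→ t1 |e1|d1|df|e1|03|66|3b|3b|
→ t2 |e1|03|df|66|03|3b|3b|3b|

RES = [0xe1, 0x03, 0xdf, 0x66, 0x03, 0x3b, 0x3b, 0x3b]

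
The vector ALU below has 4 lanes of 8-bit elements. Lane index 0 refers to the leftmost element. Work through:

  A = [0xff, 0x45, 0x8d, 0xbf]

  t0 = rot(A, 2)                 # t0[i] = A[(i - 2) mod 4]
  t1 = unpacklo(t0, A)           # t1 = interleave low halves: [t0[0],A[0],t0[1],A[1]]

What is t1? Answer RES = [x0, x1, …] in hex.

  t0: 8d bf ff 45
  t1: 8d ff bf 45

RES = [0x8d, 0xff, 0xbf, 0x45]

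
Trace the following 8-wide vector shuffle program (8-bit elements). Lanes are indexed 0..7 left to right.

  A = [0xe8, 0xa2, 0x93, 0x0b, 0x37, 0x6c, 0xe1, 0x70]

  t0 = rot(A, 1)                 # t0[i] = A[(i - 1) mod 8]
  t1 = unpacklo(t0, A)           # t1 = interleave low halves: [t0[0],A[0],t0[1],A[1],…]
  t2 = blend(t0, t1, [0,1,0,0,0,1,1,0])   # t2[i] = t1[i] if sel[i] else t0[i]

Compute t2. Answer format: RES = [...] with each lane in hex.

→ t0 |70|e8|a2|93|0b|37|6c|e1|
→ t1 |70|e8|e8|a2|a2|93|93|0b|
→ t2 |70|e8|a2|93|0b|93|93|e1|

RES = [0x70, 0xe8, 0xa2, 0x93, 0x0b, 0x93, 0x93, 0xe1]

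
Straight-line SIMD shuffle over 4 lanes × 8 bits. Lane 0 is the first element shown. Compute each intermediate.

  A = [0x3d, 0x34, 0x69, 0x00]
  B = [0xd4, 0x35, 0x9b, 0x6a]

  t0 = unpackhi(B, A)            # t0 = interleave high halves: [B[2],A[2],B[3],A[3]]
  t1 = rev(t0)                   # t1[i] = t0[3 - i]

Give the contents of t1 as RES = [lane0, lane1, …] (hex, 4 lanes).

t0 = [0x9b, 0x69, 0x6a, 0x00]
t1 = [0x00, 0x6a, 0x69, 0x9b]

RES = [ 0x00  0x6a  0x69  0x9b ]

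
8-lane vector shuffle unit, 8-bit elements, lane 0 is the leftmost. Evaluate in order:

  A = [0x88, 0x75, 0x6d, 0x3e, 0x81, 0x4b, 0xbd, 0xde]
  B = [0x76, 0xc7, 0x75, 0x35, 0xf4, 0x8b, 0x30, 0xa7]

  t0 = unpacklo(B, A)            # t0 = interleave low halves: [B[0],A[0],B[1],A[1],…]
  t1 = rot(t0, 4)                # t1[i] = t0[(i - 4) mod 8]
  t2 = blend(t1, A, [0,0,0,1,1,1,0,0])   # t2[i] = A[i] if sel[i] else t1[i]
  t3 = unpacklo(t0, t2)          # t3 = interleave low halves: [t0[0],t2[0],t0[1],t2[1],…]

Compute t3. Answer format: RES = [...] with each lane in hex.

RES = [ 0x76  0x75  0x88  0x6d  0xc7  0x35  0x75  0x3e ]

  t0: 76 88 c7 75 75 6d 35 3e
  t1: 75 6d 35 3e 76 88 c7 75
  t2: 75 6d 35 3e 81 4b c7 75
  t3: 76 75 88 6d c7 35 75 3e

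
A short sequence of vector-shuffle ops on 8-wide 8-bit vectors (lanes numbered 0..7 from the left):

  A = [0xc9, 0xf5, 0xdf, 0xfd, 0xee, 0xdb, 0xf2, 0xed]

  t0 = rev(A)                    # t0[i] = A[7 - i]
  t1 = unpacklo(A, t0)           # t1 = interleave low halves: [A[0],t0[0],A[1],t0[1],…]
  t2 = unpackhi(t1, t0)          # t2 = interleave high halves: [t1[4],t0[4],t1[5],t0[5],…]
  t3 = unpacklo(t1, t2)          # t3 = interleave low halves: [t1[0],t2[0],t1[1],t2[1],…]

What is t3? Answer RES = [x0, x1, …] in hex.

→ t0 |ed|f2|db|ee|fd|df|f5|c9|
→ t1 |c9|ed|f5|f2|df|db|fd|ee|
→ t2 |df|fd|db|df|fd|f5|ee|c9|
→ t3 |c9|df|ed|fd|f5|db|f2|df|

RES = [ 0xc9  0xdf  0xed  0xfd  0xf5  0xdb  0xf2  0xdf ]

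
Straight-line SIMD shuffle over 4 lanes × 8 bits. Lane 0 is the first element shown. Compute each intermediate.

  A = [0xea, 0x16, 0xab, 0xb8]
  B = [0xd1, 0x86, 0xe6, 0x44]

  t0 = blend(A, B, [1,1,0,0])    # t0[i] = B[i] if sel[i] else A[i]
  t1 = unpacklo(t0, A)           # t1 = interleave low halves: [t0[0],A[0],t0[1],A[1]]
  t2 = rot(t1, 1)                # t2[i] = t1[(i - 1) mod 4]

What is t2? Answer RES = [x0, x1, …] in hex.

→ t0 |d1|86|ab|b8|
→ t1 |d1|ea|86|16|
→ t2 |16|d1|ea|86|

RES = [ 0x16  0xd1  0xea  0x86 ]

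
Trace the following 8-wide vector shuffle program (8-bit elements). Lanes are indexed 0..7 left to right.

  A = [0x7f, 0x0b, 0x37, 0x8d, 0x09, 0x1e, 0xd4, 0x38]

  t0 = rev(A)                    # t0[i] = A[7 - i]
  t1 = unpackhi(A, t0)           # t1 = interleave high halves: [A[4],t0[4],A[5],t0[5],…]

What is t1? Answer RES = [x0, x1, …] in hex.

t0 = [0x38, 0xd4, 0x1e, 0x09, 0x8d, 0x37, 0x0b, 0x7f]
t1 = [0x09, 0x8d, 0x1e, 0x37, 0xd4, 0x0b, 0x38, 0x7f]

RES = [ 0x09  0x8d  0x1e  0x37  0xd4  0x0b  0x38  0x7f ]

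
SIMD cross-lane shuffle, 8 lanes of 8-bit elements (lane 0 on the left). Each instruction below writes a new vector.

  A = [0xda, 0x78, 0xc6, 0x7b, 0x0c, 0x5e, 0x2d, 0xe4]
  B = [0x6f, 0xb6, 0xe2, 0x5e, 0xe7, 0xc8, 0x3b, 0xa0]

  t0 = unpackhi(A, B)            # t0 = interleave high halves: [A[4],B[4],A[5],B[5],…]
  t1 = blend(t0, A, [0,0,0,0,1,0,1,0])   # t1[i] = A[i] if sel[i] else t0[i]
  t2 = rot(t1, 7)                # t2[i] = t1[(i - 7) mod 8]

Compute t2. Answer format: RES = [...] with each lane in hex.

→ t0 |0c|e7|5e|c8|2d|3b|e4|a0|
→ t1 |0c|e7|5e|c8|0c|3b|2d|a0|
→ t2 |e7|5e|c8|0c|3b|2d|a0|0c|

RES = [ 0xe7  0x5e  0xc8  0x0c  0x3b  0x2d  0xa0  0x0c ]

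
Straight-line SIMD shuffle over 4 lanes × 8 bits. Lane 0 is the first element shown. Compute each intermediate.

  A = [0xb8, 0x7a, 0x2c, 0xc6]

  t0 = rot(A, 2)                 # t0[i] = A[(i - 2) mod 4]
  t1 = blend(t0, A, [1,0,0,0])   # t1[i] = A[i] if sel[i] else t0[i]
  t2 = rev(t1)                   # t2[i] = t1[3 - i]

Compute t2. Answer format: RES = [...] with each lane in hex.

RES = [ 0x7a  0xb8  0xc6  0xb8 ]

→ t0 |2c|c6|b8|7a|
→ t1 |b8|c6|b8|7a|
→ t2 |7a|b8|c6|b8|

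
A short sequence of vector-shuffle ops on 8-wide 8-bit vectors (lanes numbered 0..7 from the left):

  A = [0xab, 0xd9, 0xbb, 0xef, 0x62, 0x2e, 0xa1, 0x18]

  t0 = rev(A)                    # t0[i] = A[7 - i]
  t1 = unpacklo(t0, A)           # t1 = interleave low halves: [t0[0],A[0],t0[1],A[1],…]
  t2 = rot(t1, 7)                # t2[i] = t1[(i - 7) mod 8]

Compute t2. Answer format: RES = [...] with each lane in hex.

RES = [0xab, 0xa1, 0xd9, 0x2e, 0xbb, 0x62, 0xef, 0x18]

→ t0 |18|a1|2e|62|ef|bb|d9|ab|
→ t1 |18|ab|a1|d9|2e|bb|62|ef|
→ t2 |ab|a1|d9|2e|bb|62|ef|18|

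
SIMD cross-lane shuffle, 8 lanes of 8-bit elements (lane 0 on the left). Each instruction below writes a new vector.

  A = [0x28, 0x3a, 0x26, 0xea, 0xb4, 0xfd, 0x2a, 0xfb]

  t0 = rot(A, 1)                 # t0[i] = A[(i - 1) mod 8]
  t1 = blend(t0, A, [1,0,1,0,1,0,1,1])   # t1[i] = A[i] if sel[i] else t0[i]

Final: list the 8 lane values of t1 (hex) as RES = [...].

  t0: fb 28 3a 26 ea b4 fd 2a
  t1: 28 28 26 26 b4 b4 2a fb

RES = [0x28, 0x28, 0x26, 0x26, 0xb4, 0xb4, 0x2a, 0xfb]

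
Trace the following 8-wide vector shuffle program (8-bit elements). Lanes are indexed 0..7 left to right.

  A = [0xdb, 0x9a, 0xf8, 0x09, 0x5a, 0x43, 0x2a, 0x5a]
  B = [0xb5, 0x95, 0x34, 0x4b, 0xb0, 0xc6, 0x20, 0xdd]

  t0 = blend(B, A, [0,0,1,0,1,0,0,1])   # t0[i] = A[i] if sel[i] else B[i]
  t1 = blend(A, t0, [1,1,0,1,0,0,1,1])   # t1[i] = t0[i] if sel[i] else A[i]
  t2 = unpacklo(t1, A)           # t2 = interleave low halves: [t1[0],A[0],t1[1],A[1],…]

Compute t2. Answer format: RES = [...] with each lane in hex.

→ t0 |b5|95|f8|4b|5a|c6|20|5a|
→ t1 |b5|95|f8|4b|5a|43|20|5a|
→ t2 |b5|db|95|9a|f8|f8|4b|09|

RES = [ 0xb5  0xdb  0x95  0x9a  0xf8  0xf8  0x4b  0x09 ]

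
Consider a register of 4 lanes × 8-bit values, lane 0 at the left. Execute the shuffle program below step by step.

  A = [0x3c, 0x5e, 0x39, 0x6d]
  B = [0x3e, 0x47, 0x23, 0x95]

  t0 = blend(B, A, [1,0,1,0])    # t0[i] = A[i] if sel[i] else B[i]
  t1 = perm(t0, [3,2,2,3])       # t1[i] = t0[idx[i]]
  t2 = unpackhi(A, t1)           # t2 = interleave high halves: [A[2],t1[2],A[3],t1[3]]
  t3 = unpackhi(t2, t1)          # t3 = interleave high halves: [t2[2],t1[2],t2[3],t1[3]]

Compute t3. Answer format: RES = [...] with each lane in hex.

RES = [ 0x6d  0x39  0x95  0x95 ]

t0 = [0x3c, 0x47, 0x39, 0x95]
t1 = [0x95, 0x39, 0x39, 0x95]
t2 = [0x39, 0x39, 0x6d, 0x95]
t3 = [0x6d, 0x39, 0x95, 0x95]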